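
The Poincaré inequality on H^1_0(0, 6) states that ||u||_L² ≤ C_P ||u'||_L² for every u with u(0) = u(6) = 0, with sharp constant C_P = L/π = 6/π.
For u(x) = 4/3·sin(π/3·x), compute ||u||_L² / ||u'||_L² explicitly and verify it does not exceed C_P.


||u||_L² / ||u'||_L² = 3/π < C_P = 6/π.

u(x) = 4/3·sin(π/3·x), so u'(x) = 4*π*cos(π*x/3)/9.
Writing u(x) = A·sin(kπx/L) with A = 4/3 and k = 2, use ∫_0^L sin²(kπx/L) dx = L/2 and ∫_0^L cos²(kπx/L) dx = L/2.
u² = 16/9·sin²(π/3·x) and (u')² = 16*π^2/81·cos²(π/3·x), and each of sin², cos² integrates to L/2 = 3 over (0, 6).
∫_0^6 u² dx = 16/3, so ||u||_L² = 4*sqrt(3)/3.
∫_0^6 (u')² dx = 16*π^2/27, so ||u'||_L² = 4*sqrt(3)*π/9.
Ratio ||u||_L² / ||u'||_L² = 3/π.
Sharp Poincaré constant on H^1_0(0, 6) is C_P = L/π = 6/π, achieved by sin(π/6·x).
This is the k = 2 harmonic; the ratio L/(kπ) is strictly less than C_P = L/π, consistent with the sharp inequality ||u||_L² ≤ C_P ||u'||_L².


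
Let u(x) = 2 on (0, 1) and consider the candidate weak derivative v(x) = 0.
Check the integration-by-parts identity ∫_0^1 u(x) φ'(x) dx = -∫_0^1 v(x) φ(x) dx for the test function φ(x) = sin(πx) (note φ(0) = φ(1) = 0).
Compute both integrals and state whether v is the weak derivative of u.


LHS = 0, RHS = 0. Yes, v = u' weakly.

u(x) = 2, classical derivative u'(x) = 0.
φ(x) = sin(πx), so φ'(x) = π*cos(π*x).
Note φ(0) = φ(1) = 0, so the boundary term u·φ vanishes.
LHS = ∫_0^1 u(x) φ'(x) dx = ∫_0^1 (2*π*cos(π*x)) dx. Term by term:
  ∫_0^1 2*π*cos(π*x) dx = 0.
So LHS = 0.
∫_0^1 v(x) φ(x) dx = ∫_0^1 (0) dx. Term by term:
  ∫_0^1 0 dx = 0.
So RHS = -∫_0^1 v(x) φ(x) dx = 0.
LHS = RHS, so the identity holds for this test φ.
Moreover u is smooth here and v(x) = u'(x) = 0 pointwise, so the identity holds for every test function. Hence v is the weak derivative of u.


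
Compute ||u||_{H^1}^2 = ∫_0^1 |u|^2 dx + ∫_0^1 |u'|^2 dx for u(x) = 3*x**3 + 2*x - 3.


||u||_{H^1}^2 = 7501/210

The H^1 norm (squared) on an interval (0, L) is
  ||u||_{H^1}^2 = ∫_0^L u(x)^2 dx + ∫_0^L u'(x)^2 dx.
Compute u'(x) = 9*x**2 + 2.
Then u(x)^2 = 9*x**6 + 12*x**4 - 18*x**3 + 4*x**2 - 12*x + 9 and u'(x)^2 = 81*x**4 + 36*x**2 + 4.
Integrate each monomial from 0 to 1 using ∫_0^1 c·x^n dx = c·1^(n+1)/(n+1):
  ∫_0^1 u(x)^2 dx = ∫_0^1 (9*x^6 + 12*x^4 - 18*x^3 + 4*x^2 - 12*x + 9) dx. Term by term:
    ∫_0^1 9*x^6 dx = 9/7;  ∫_0^1 12*x^4 dx = 12/5;  ∫_0^1 -18*x^3 dx = -9/2;
    ∫_0^1 4*x^2 dx = 4/3;  ∫_0^1 -12*x dx = -6;  ∫_0^1 9 dx = 9.
  Sum: 9/7 + 12/5 − 9/2 + 4/3 − 6 + 9 = 739/210.
  ∫_0^1 u'(x)^2 dx = ∫_0^1 (81*x^4 + 36*x^2 + 4) dx. Term by term:
    ∫_0^1 81*x^4 dx = 81/5;  ∫_0^1 36*x^2 dx = 12;  ∫_0^1 4 dx = 4.
  Sum: 81/5 + 12 + 4 = 161/5.
Adding: ||u||_{H^1}^2 = 739/210 + 161/5 = 7501/210.


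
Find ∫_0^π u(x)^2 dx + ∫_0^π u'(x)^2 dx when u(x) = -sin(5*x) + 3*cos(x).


||u||_{H^1(0,π)}^2 = 22*π

u'(x) = -3*sin(x) - 5*cos(5*x).
Expand u² and (u')² and integrate term by term on (0, π), using: for integers n ≥ 1, ∫_0^π sin²(nx) dx = ∫_0^π cos²(nx) dx = π/2; for n ≠ n', ∫_0^π sin(nx)sin(n'x) dx = ∫_0^π cos(nx)cos(n'x) dx = 0; and by product-to-sum, ∫_0^π sin(nx)cos(n'x) dx = ½∫_0^π [sin((n+n')x) + sin((n−n')x)] dx, which is 0 when n+n' is even and 2n/(n²−n'²) when n+n' is odd (it need not vanish on (0, π)).
  u² squared terms: (-1)²·∫sin(5x)² dx = 1·π/2 = π/2;  (3)²·∫cos(x)² dx = 9·π/2 = 9*π/2.
  u² cross terms: 2·(-1)·(3)·∫sin(5x)·cos(x) dx = -6·(0) = 0.
  So ∫_0^π u² dx = π/2 + 9*π/2 + 0 = 5*π.
  (u')² squared terms: (-5)²·∫cos(5x)² dx = 25·π/2 = 25*π/2;  (-3)²·∫sin(x)² dx = 9·π/2 = 9*π/2.
  (u')² cross terms: 2·(-5)·(-3)·∫cos(5x)·sin(x) dx = 30·(0) = 0.
  So ∫_0^π (u')² dx = 25*π/2 + 9*π/2 + 0 = 17*π.
||u||_{H^1}^2 = (5*π) + (17*π) = 22*π.


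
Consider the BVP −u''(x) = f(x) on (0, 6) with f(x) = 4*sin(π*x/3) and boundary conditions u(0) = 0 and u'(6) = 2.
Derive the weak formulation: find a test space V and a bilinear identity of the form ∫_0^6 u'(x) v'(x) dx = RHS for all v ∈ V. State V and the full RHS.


V = {v ∈ H^1(0, 6) : v(0) = 0} (test functions vanish at x = 0 where u is specified); weak form: ∫_0^6 u'v' dx = ∫_0^6 (4*sin(π*x/3)) v dx + 2·v(6) for all v ∈ V.

Multiply both sides by a test function v and integrate from 0 to 6:
  ∫_0^6 −u''(x) v(x) dx = ∫_0^6 f(x) v(x) dx.
Integrate the LHS by parts once:
  ∫_0^6 −u'' v dx = −[u'(x) v(x)]_0^6 + ∫_0^6 u'(x) v'(x) dx.
Thus ∫_0^6 u'(x) v'(x) dx = ∫_0^6 f(x) v(x) dx + [u'(x) v(x)]_0^6.
Choose V so that boundary terms are either known or forced to vanish.
Mixed BC: u(0) = 0 (Dirichlet) and u'(6) = 2 (Neumann). Define V = {v ∈ H^1(0, 6) : v(0) = 0}. Then [u' v]_0^6 = u'(6)·v(6) − u'(0)·0 = 2·v(6).
Weak formulation: find u (satisfying any essential BC) such that ∫_0^6 u'(x) v'(x) dx = ∫_0^6 f v dx + 2·v(6) for all v ∈ V (Dirichlet at 0 absorbed into V; Neumann datum at x = 6 contributes the boundary term).
Substituting f(x) = 4*sin(π*x/3), the right-hand side is ∫_0^6 (4*sin(π*x/3)) v dx + 2·v(6).


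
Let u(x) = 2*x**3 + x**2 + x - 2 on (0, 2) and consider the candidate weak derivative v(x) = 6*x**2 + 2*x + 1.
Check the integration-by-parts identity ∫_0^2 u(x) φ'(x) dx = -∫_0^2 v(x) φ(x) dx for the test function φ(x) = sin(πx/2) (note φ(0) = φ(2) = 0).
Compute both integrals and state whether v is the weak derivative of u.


LHS = -60/π + 192/π^3, RHS = -60/π + 192/π^3. Yes, v = u' weakly.

u(x) = 2*x**3 + x**2 + x - 2, classical derivative u'(x) = 6*x**2 + 2*x + 1.
φ(x) = sin(πx/2), so φ'(x) = π*cos(π*x/2)/2.
Note φ(0) = φ(2) = 0, so the boundary term u·φ vanishes.
LHS = ∫_0^2 u(x) φ'(x) dx = ∫_0^2 (π*x^3*cos(π*x/2) + π*x^2*cos(π*x/2)/2 + π*x*cos(π*x/2)/2 - π*cos(π*x/2)) dx. Term by term:
  ∫_0^2 -π*cos(π*x/2) dx = 0;  ∫_0^2 π*x^3*cos(π*x/2) dx = -48/π + 192/π^3;  ∫_0^2 π*x*cos(π*x/2)/2 dx = -4/π;
  ∫_0^2 π*x^2*cos(π*x/2)/2 dx = -8/π.
Sum: 0 + -48/π + 192/π^3 − 4/π − 8/π = -60/π + 192/π^3.
So LHS = -60/π + 192/π^3.
∫_0^2 v(x) φ(x) dx = ∫_0^2 (6*x^2*sin(π*x/2) + 2*x*sin(π*x/2) + sin(π*x/2)) dx. Term by term:
  ∫_0^2 2*x*sin(π*x/2) dx = 8/π;  ∫_0^2 6*x^2*sin(π*x/2) dx = -192/π^3 + 48/π;  ∫_0^2 sin(π*x/2) dx = 4/π.
Sum: 8/π + -192/π^3 + 48/π + 4/π = -192/π^3 + 60/π.
So RHS = -∫_0^2 v(x) φ(x) dx = -60/π + 192/π^3.
LHS = RHS, so the identity holds for this test φ.
Moreover u is smooth here and v(x) = u'(x) = 6*x**2 + 2*x + 1 pointwise, so the identity holds for every test function. Hence v is the weak derivative of u.


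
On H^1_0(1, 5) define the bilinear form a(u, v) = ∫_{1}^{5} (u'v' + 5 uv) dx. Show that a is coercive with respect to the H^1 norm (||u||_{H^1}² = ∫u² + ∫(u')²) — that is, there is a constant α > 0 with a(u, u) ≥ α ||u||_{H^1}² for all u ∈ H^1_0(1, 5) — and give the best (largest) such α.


α = 1

Coercivity of a(·,·) on H^1_0(1, 5) means a(u, u) ≥ α ||u||_{H^1}² for every u ∈ H^1_0.
The interval has length L = 4, and Poincaré/coercivity depend only on L. Here a(u, u) = ∫(u')² + (5)·∫u².
Here c = 5 ≥ 1, so a(u,u) = ∫(u')² + c∫u² ≥ ∫(u')² + ∫u² = ||u||_{H^1}², i.e. α = 1 works. No larger α is possible: a(u,u) ≥ α||u||_{H^1}² means (1−α)∫(u')² ≥ (α−c)∫u², and for the modes u_n = sin(nπ(x−x₀)/L) (x₀ the left endpoint) one has ∫u_n²/∫(u_n')² = (L/(nπ))² → 0, so a(u_n,u_n)/||u_n||_{H^1}² → 1. Hence the optimal constant is α = 1.
Therefore α = 1.


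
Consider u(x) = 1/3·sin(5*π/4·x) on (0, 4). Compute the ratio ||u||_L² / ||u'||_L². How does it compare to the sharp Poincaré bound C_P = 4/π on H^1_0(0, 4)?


||u||_L² / ||u'||_L² = 4/(5*π) < C_P = 4/π.

u(x) = 1/3·sin(5*π/4·x), so u'(x) = 5*π*cos(5*π*x/4)/12.
Writing u(x) = A·sin(kπx/L) with A = 1/3 and k = 5, use ∫_0^L sin²(kπx/L) dx = L/2 and ∫_0^L cos²(kπx/L) dx = L/2.
u² = 1/9·sin²(5*π/4·x) and (u')² = 25*π^2/144·cos²(5*π/4·x), and each of sin², cos² integrates to L/2 = 2 over (0, 4).
∫_0^4 u² dx = 2/9, so ||u||_L² = sqrt(2)/3.
∫_0^4 (u')² dx = 25*π^2/72, so ||u'||_L² = 5*sqrt(2)*π/12.
Ratio ||u||_L² / ||u'||_L² = 4/(5*π).
Sharp Poincaré constant on H^1_0(0, 4) is C_P = L/π = 4/π, achieved by sin(π/4·x).
This is the k = 5 harmonic; the ratio L/(kπ) is strictly less than C_P = L/π, consistent with the sharp inequality ||u||_L² ≤ C_P ||u'||_L².


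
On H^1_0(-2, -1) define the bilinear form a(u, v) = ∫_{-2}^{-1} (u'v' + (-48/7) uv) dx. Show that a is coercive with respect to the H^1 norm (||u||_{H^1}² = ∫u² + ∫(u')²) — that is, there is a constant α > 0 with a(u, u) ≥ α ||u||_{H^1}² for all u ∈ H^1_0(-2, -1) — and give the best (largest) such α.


α = (-48/7 + π^2)/(1 + π^2)

Coercivity of a(·,·) on H^1_0(-2, -1) means a(u, u) ≥ α ||u||_{H^1}² for every u ∈ H^1_0.
The interval has length L = 1, and Poincaré/coercivity depend only on L. Here a(u, u) = ∫(u')² + (-48/7)·∫u².
Here c = -48/7 < 0 with |c| < (π/L)² = π^2, so coercivity still holds. The condition a(u,u) ≥ α||u||_{H^1}² reads (1−α)∫(u')² ≥ (α−c)∫u². Any admissible α is ≤ 1 (rapidly oscillating u have ∫u²/∫(u')² → 0), and α = 1 would force 0 ≥ (1−c)∫u², impossible since c < 1; so 1−α > 0. By the sharp Poincaré inequality on H^1_0 of an interval of length L, ∫(u')² ≥ (π/L)²∫u² with equality for the first sine mode sin(π(x−x₀)/L) (x₀ the left endpoint), so the inequality holds for all u iff (1−α)(π/L)² ≥ α − c, i.e. α ≤ ((π/L)² + c)/((π/L)² + 1) = (1 + c(L/π)²)/(1 + (L/π)²). (Direct route, valid since c ≤ 0: Poincaré gives c∫u² ≥ c(L/π)²∫(u')², so a(u,u) ≥ (1 + c(L/π)²)∫(u')², while ||u||_{H^1}² ≤ (1 + (L/π)²)∫(u')²; dividing yields the same α.) With (π/L)² = π^2 and c = -48/7, the largest admissible constant is α = ((π/L)² + c)/((π/L)² + 1).
Simplifying, α = (-48/7 + π^2)/(1 + π^2).


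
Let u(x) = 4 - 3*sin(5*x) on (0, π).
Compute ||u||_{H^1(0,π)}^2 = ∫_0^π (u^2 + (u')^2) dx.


||u||_{H^1(0,π)}^2 = -48/5 + 133*π

u'(x) = -15*cos(5*x).
Expand u² and (u')² and integrate term by term on (0, π), using: for integers n ≥ 1, ∫_0^π sin²(nx) dx = ∫_0^π cos²(nx) dx = π/2; for n ≠ n', ∫_0^π sin(nx)sin(n'x) dx = ∫_0^π cos(nx)cos(n'x) dx = 0; and by product-to-sum, ∫_0^π sin(nx)cos(n'x) dx = ½∫_0^π [sin((n+n')x) + sin((n−n')x)] dx, which is 0 when n+n' is even and 2n/(n²−n'²) when n+n' is odd (it need not vanish on (0, π)). For the constant mode: ∫_0^π 1 dx = π, ∫_0^π cos(nx) dx = 0, ∫_0^π sin(nx) dx = (1−(−1)^n)/n.
  u² squared terms: (4)²·∫1 dx = 16·π = 16*π;  (-3)²·∫sin(5x)² dx = 9·π/2 = 9*π/2.
  u² cross terms: 2·(4)·(-3)·∫1·sin(5x) dx = -24·(2/5) = -48/5.
  So ∫_0^π u² dx = 16*π + 9*π/2 − 48/5 = -48/5 + 41*π/2.
  (u')² squared terms: (-15)²·∫cos(5x)² dx = 225·π/2 = 225*π/2.
  So ∫_0^π (u')² dx = 225*π/2.
||u||_{H^1}^2 = (-48/5 + 41*π/2) + (225*π/2) = -48/5 + 133*π.


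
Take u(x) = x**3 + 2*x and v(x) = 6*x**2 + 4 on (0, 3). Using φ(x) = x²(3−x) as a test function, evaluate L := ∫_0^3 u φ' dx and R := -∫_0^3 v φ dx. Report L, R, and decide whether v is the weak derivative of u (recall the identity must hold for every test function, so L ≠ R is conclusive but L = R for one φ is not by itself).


LHS = -432/5, RHS = -864/5. No, v is not the weak derivative of u.

u(x) = x**3 + 2*x, classical derivative u'(x) = 3*x**2 + 2.
φ(x) = x²(3−x), so φ'(x) = 3*x*(2 - x).
Note φ(0) = φ(3) = 0, so the boundary term u·φ vanishes.
LHS = ∫_0^3 u(x) φ'(x) dx = ∫_0^3 (-3*x^5 + 6*x^4 - 6*x^3 + 12*x^2) dx. Term by term:
  ∫_0^3 -3*x^5 dx = -729/2;  ∫_0^3 6*x^4 dx = 1458/5;  ∫_0^3 -6*x^3 dx = -243/2;
  ∫_0^3 12*x^2 dx = 108.
Sum: -729/2 + 1458/5 − 243/2 + 108 = -432/5.
So LHS = -432/5.
∫_0^3 v(x) φ(x) dx = ∫_0^3 (-6*x^5 + 18*x^4 - 4*x^3 + 12*x^2) dx. Term by term:
  ∫_0^3 -6*x^5 dx = -729;  ∫_0^3 18*x^4 dx = 4374/5;  ∫_0^3 -4*x^3 dx = -81;
  ∫_0^3 12*x^2 dx = 108.
Sum: -729 + 4374/5 − 81 + 108 = 864/5.
So RHS = -∫_0^3 v(x) φ(x) dx = -864/5.
LHS − RHS = 432/5 ≠ 0, so the identity fails.
(For a valid weak derivative the identity must hold for EVERY test function, in particular this one. The failure shows v is NOT the weak derivative of u.)
Correct weak derivative would be u'(x) = 3*x**2 + 2.


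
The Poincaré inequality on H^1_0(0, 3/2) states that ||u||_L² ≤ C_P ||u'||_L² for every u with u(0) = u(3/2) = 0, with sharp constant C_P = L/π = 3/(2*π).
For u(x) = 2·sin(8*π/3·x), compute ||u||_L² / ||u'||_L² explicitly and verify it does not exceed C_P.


||u||_L² / ||u'||_L² = 3/(8*π) < C_P = 3/(2*π).

u(x) = 2·sin(8*π/3·x), so u'(x) = 16*π*cos(8*π*x/3)/3.
Writing u(x) = A·sin(kπx/L) with A = 2 and k = 4, use ∫_0^L sin²(kπx/L) dx = L/2 and ∫_0^L cos²(kπx/L) dx = L/2.
u² = 4·sin²(8*π/3·x) and (u')² = 256*π^2/9·cos²(8*π/3·x), and each of sin², cos² integrates to L/2 = 3/4 over (0, 3/2).
∫_0^3/2 u² dx = 3, so ||u||_L² = sqrt(3).
∫_0^3/2 (u')² dx = 64*π^2/3, so ||u'||_L² = 8*sqrt(3)*π/3.
Ratio ||u||_L² / ||u'||_L² = 3/(8*π).
Sharp Poincaré constant on H^1_0(0, 3/2) is C_P = L/π = 3/(2*π), achieved by sin(2*π/3·x).
This is the k = 4 harmonic; the ratio L/(kπ) is strictly less than C_P = L/π, consistent with the sharp inequality ||u||_L² ≤ C_P ||u'||_L².


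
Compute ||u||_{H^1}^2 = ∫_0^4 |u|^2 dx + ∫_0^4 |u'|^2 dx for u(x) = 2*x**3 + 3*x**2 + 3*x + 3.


||u||_{H^1}^2 = 1343016/35

The H^1 norm (squared) on an interval (0, L) is
  ||u||_{H^1}^2 = ∫_0^L u(x)^2 dx + ∫_0^L u'(x)^2 dx.
Compute u'(x) = 6*x**2 + 6*x + 3.
Then u(x)^2 = 4*x**6 + 12*x**5 + 21*x**4 + 30*x**3 + 27*x**2 + 18*x + 9 and u'(x)^2 = 36*x**4 + 72*x**3 + 72*x**2 + 36*x + 9.
Integrate each monomial from 0 to 4 using ∫_0^4 c·x^n dx = c·4^(n+1)/(n+1):
  ∫_0^4 u(x)^2 dx = ∫_0^4 (4*x^6 + 12*x^5 + 21*x^4 + 30*x^3 + 27*x^2 + 18*x + 9) dx. Term by term:
    ∫_0^4 4*x^6 dx = 65536/7;  ∫_0^4 12*x^5 dx = 8192;  ∫_0^4 21*x^4 dx = 21504/5;
    ∫_0^4 30*x^3 dx = 1920;  ∫_0^4 27*x^2 dx = 576;  ∫_0^4 18*x dx = 144;
    ∫_0^4 9 dx = 36.
  Sum: 65536/7 + 8192 + 21504/5 + 1920 + 576 + 144 + 36 = 858588/35.
  ∫_0^4 u'(x)^2 dx = ∫_0^4 (36*x^4 + 72*x^3 + 72*x^2 + 36*x + 9) dx. Term by term:
    ∫_0^4 36*x^4 dx = 36864/5;  ∫_0^4 72*x^3 dx = 4608;  ∫_0^4 72*x^2 dx = 1536;
    ∫_0^4 36*x dx = 288;  ∫_0^4 9 dx = 36.
  Sum: 36864/5 + 4608 + 1536 + 288 + 36 = 69204/5.
Adding: ||u||_{H^1}^2 = 858588/35 + 69204/5 = 1343016/35.


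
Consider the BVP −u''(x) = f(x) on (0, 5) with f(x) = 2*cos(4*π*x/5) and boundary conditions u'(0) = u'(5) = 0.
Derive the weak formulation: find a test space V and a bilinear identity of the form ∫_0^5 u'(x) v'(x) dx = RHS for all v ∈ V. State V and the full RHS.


V = H^1(0, 5) (no boundary constraint on v; u is determined up to an additive constant); weak form: ∫_0^5 u'v' dx = ∫_0^5 (2*cos(4*π*x/5)) v dx for all v ∈ V.

Multiply both sides by a test function v and integrate from 0 to 5:
  ∫_0^5 −u''(x) v(x) dx = ∫_0^5 f(x) v(x) dx.
Integrate the LHS by parts once:
  ∫_0^5 −u'' v dx = −[u'(x) v(x)]_0^5 + ∫_0^5 u'(x) v'(x) dx.
Thus ∫_0^5 u'(x) v'(x) dx = ∫_0^5 f(x) v(x) dx + [u'(x) v(x)]_0^5.
Choose V so that boundary terms are either known or forced to vanish.
u has homogeneous Neumann: u'(0) = u'(5) = 0. So [u' v]_0^5 = 0·v(5) − 0·v(0) = 0 for any v; take V = H^1(0, 5).
Weak formulation: find u (satisfying any essential BC) such that ∫_0^5 u'(x) v'(x) dx = ∫_0^5 f v dx for all v ∈ V (homogeneous Neumann, so boundary terms vanish).
Substituting f(x) = 2*cos(4*π*x/5), the right-hand side is ∫_0^5 (2*cos(4*π*x/5)) v dx.
Compatibility check (pure Neumann): taking v ≡ 1 ∈ V gives 0 = ∫_0^5 f dx + (0) − (0), i.e. ∫_0^5 f dx must equal u'(0) − u'(5) = 0. Indeed ∫_0^5 (2*cos(4*π*x/5)) dx = 0, so the data are compatible. The solution is then unique only up to an additive constant (fix it e.g. by requiring ∫_0^5 u dx = 0).


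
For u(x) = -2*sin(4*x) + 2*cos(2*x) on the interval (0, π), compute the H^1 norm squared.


||u||_{H^1(0,π)}^2 = 44*π

u'(x) = -4*sin(2*x) - 8*cos(4*x).
Expand u² and (u')² and integrate term by term on (0, π), using: for integers n ≥ 1, ∫_0^π sin²(nx) dx = ∫_0^π cos²(nx) dx = π/2; for n ≠ n', ∫_0^π sin(nx)sin(n'x) dx = ∫_0^π cos(nx)cos(n'x) dx = 0; and by product-to-sum, ∫_0^π sin(nx)cos(n'x) dx = ½∫_0^π [sin((n+n')x) + sin((n−n')x)] dx, which is 0 when n+n' is even and 2n/(n²−n'²) when n+n' is odd (it need not vanish on (0, π)).
  u² squared terms: (-2)²·∫sin(4x)² dx = 4·π/2 = 2*π;  (2)²·∫cos(2x)² dx = 4·π/2 = 2*π.
  u² cross terms: 2·(-2)·(2)·∫sin(4x)·cos(2x) dx = -8·(0) = 0.
  So ∫_0^π u² dx = 2*π + 2*π + 0 = 4*π.
  (u')² squared terms: (-8)²·∫cos(4x)² dx = 64·π/2 = 32*π;  (-4)²·∫sin(2x)² dx = 16·π/2 = 8*π.
  (u')² cross terms: 2·(-8)·(-4)·∫cos(4x)·sin(2x) dx = 64·(0) = 0.
  So ∫_0^π (u')² dx = 32*π + 8*π + 0 = 40*π.
||u||_{H^1}^2 = (4*π) + (40*π) = 44*π.


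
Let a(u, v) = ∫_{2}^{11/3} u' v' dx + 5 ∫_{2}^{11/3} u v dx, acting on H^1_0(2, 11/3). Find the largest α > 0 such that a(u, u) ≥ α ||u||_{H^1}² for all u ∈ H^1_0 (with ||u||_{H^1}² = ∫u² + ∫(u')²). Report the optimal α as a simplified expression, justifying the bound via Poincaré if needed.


α = 1

Coercivity of a(·,·) on H^1_0(2, 11/3) means a(u, u) ≥ α ||u||_{H^1}² for every u ∈ H^1_0.
The interval has length L = 5/3, and Poincaré/coercivity depend only on L. Here a(u, u) = ∫(u')² + (5)·∫u².
Here c = 5 ≥ 1, so a(u,u) = ∫(u')² + c∫u² ≥ ∫(u')² + ∫u² = ||u||_{H^1}², i.e. α = 1 works. No larger α is possible: a(u,u) ≥ α||u||_{H^1}² means (1−α)∫(u')² ≥ (α−c)∫u², and for the modes u_n = sin(nπ(x−x₀)/L) (x₀ the left endpoint) one has ∫u_n²/∫(u_n')² = (L/(nπ))² → 0, so a(u_n,u_n)/||u_n||_{H^1}² → 1. Hence the optimal constant is α = 1.
Therefore α = 1.


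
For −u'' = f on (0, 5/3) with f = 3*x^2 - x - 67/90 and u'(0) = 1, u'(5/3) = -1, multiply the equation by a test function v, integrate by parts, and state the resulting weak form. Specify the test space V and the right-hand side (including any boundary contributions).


V = H^1(0, 5/3) (v unrestricted at boundary; u is determined up to an additive constant); weak form: ∫_0^5/3 u'v' dx = ∫_0^5/3 (3*x^2 - x - 67/90) v dx − v(5/3) − v(0) for all v ∈ V.

Multiply both sides by a test function v and integrate from 0 to 5/3:
  ∫_0^5/3 −u''(x) v(x) dx = ∫_0^5/3 f(x) v(x) dx.
Integrate the LHS by parts once:
  ∫_0^5/3 −u'' v dx = −[u'(x) v(x)]_0^5/3 + ∫_0^5/3 u'(x) v'(x) dx.
Thus ∫_0^5/3 u'(x) v'(x) dx = ∫_0^5/3 f(x) v(x) dx + [u'(x) v(x)]_0^5/3.
Choose V so that boundary terms are either known or forced to vanish.
u has inhomogeneous Neumann u'(0) = 1, u'(5/3) = -1. [u' v]_0^5/3 = (-1)·v(5/3) − (1)·v(0) = − v(5/3) − v(0). Take V = H^1(0, 5/3); boundary term becomes part of RHS.
Weak formulation: find u (satisfying any essential BC) such that ∫_0^5/3 u'(x) v'(x) dx = ∫_0^5/3 f v dx − v(5/3) − v(0) for all v ∈ V (Neumann data are natural BCs: they enter the RHS as boundary terms).
Substituting f(x) = 3*x^2 - x - 67/90, the right-hand side is ∫_0^5/3 (3*x^2 - x - 67/90) v dx − v(5/3) − v(0).
Compatibility check (pure Neumann): taking v ≡ 1 ∈ V gives 0 = ∫_0^5/3 f dx + (-1) − (1), i.e. ∫_0^5/3 f dx must equal u'(0) − u'(5/3) = 2. Indeed ∫_0^5/3 (3*x^2 - x - 67/90) dx = 2, so the data are compatible. The solution is then unique only up to an additive constant (fix it e.g. by requiring ∫_0^5/3 u dx = 0).


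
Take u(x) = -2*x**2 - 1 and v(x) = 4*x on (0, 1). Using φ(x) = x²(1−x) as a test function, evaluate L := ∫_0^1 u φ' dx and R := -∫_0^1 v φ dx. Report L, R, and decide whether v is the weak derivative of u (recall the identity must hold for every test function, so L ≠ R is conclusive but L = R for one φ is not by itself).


LHS = 1/5, RHS = -1/5. No, v is not the weak derivative of u.

u(x) = -2*x**2 - 1, classical derivative u'(x) = -4*x.
φ(x) = x²(1−x), so φ'(x) = x*(2 - 3*x).
Note φ(0) = φ(1) = 0, so the boundary term u·φ vanishes.
LHS = ∫_0^1 u(x) φ'(x) dx = ∫_0^1 (6*x^4 - 4*x^3 + 3*x^2 - 2*x) dx. Term by term:
  ∫_0^1 6*x^4 dx = 6/5;  ∫_0^1 -4*x^3 dx = -1;  ∫_0^1 3*x^2 dx = 1;
  ∫_0^1 -2*x dx = -1.
Sum: 6/5 − 1 + 1 − 1 = 1/5.
So LHS = 1/5.
∫_0^1 v(x) φ(x) dx = ∫_0^1 (-4*x^4 + 4*x^3) dx. Term by term:
  ∫_0^1 -4*x^4 dx = -4/5;  ∫_0^1 4*x^3 dx = 1.
Sum: -4/5 + 1 = 1/5.
So RHS = -∫_0^1 v(x) φ(x) dx = -1/5.
LHS − RHS = 2/5 ≠ 0, so the identity fails.
(For a valid weak derivative the identity must hold for EVERY test function, in particular this one. The failure shows v is NOT the weak derivative of u.)
Correct weak derivative would be u'(x) = -4*x.


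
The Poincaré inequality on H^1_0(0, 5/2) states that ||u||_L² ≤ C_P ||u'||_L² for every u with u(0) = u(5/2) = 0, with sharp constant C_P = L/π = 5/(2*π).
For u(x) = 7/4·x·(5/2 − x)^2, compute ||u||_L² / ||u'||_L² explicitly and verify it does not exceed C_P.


||u||_L² / ||u'||_L² = 5*sqrt(14)/28 < C_P = 5/(2*π).

u(x) = 7/4·x·(5/2 − x)^2, so u'(x) = 21*x^2/4 - 35*x/2 + 175/16.
u(x) = 7/4·x·(5/2 − x)^2 vanishes at x = 0 and x = 5/2, so u ∈ H^1_0(0, 5/2). Differentiate via the product rule and integrate the resulting polynomials term by term.
  ∫_0^5/2 u² dx = ∫_0^5/2 (49*x^6/16 - 245*x^5/8 + 3675*x^4/32 - 6125*x^3/32 + 30625*x^2/256) dx. Term by term:
    ∫_0^5/2 49*x^6/16 dx = 546875/2048;  ∫_0^5/2 -245*x^5/8 dx = -3828125/3072;  ∫_0^5/2 3675*x^4/32 dx = 2296875/1024;
    ∫_0^5/2 -6125*x^3/32 dx = -3828125/2048;  ∫_0^5/2 30625*x^2/256 dx = 3828125/6144.
  Sum: 546875/2048 − 3828125/3072 + 2296875/1024 − 3828125/2048 + 3828125/6144 = 109375/6144.
  ∫_0^5/2 (u')² dx = ∫_0^5/2 (441*x^4/16 - 735*x^3/4 + 13475*x^2/32 - 6125*x/16 + 30625/256) dx. Term by term:
    ∫_0^5/2 441*x^4/16 dx = 275625/512;  ∫_0^5/2 -735*x^3/4 dx = -459375/256;  ∫_0^5/2 13475*x^2/32 dx = 1684375/768;
    ∫_0^5/2 -6125*x/16 dx = -153125/128;  ∫_0^5/2 30625/256 dx = 153125/512.
  Sum: 275625/512 − 459375/256 + 1684375/768 − 153125/128 + 153125/512 = 30625/768.
∫_0^5/2 u² dx = 109375/6144, so ||u||_L² = 125*sqrt(42)/192.
∫_0^5/2 (u')² dx = 30625/768, so ||u'||_L² = 175*sqrt(3)/48.
Ratio ||u||_L² / ||u'||_L² = 5*sqrt(14)/28.
Sharp Poincaré constant on H^1_0(0, 5/2) is C_P = L/π = 5/(2*π), achieved by sin(2*π/5·x).
A polynomial bump cannot attain the sharp Poincaré constant (only the first sine eigenfunction does), so the ratio is strictly less than C_P, consistent with ||u||_L² ≤ C_P ||u'||_L².


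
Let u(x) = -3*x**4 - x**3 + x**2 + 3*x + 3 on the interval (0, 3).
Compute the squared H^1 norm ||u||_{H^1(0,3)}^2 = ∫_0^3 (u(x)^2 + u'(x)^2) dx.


||u||_{H^1}^2 = 9776637/140

The H^1 norm (squared) on an interval (0, L) is
  ||u||_{H^1}^2 = ∫_0^L u(x)^2 dx + ∫_0^L u'(x)^2 dx.
Compute u'(x) = -12*x**3 - 3*x**2 + 2*x + 3.
Then u(x)^2 = 9*x**8 + 6*x**7 - 5*x**6 - 20*x**5 - 23*x**4 + 15*x**2 + 18*x + 9 and u'(x)^2 = 144*x**6 + 72*x**5 - 39*x**4 - 84*x**3 - 14*x**2 + 12*x + 9.
Integrate each monomial from 0 to 3 using ∫_0^3 c·x^n dx = c·3^(n+1)/(n+1):
  ∫_0^3 u(x)^2 dx = ∫_0^3 (9*x^8 + 6*x^7 - 5*x^6 - 20*x^5 - 23*x^4 + 15*x^2 + 18*x + 9) dx. Term by term:
    ∫_0^3 9*x^8 dx = 19683;  ∫_0^3 6*x^7 dx = 19683/4;  ∫_0^3 -5*x^6 dx = -10935/7;
    ∫_0^3 -20*x^5 dx = -2430;  ∫_0^3 -23*x^4 dx = -5589/5;  ∫_0^3 15*x^2 dx = 135;
    ∫_0^3 18*x dx = 81;  ∫_0^3 9 dx = 27.
  Sum: 19683 + 19683/4 − 10935/7 − 2430 − 5589/5 + 135 + 81 + 27 = 2763153/140.
  ∫_0^3 u'(x)^2 dx = ∫_0^3 (144*x^6 + 72*x^5 - 39*x^4 - 84*x^3 - 14*x^2 + 12*x + 9) dx. Term by term:
    ∫_0^3 144*x^6 dx = 314928/7;  ∫_0^3 72*x^5 dx = 8748;  ∫_0^3 -39*x^4 dx = -9477/5;
    ∫_0^3 -84*x^3 dx = -1701;  ∫_0^3 -14*x^2 dx = -126;  ∫_0^3 12*x dx = 54;
    ∫_0^3 9 dx = 27.
  Sum: 314928/7 + 8748 − 9477/5 − 1701 − 126 + 54 + 27 = 1753371/35.
Adding: ||u||_{H^1}^2 = 2763153/140 + 1753371/35 = 9776637/140.


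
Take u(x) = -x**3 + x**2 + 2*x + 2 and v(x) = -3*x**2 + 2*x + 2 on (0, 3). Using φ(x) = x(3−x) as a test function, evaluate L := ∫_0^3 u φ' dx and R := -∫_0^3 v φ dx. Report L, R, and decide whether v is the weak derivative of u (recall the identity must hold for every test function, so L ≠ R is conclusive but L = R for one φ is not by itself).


LHS = 279/20, RHS = 279/20. Yes, v = u' weakly.

u(x) = -x**3 + x**2 + 2*x + 2, classical derivative u'(x) = -3*x**2 + 2*x + 2.
φ(x) = x(3−x), so φ'(x) = 3 - 2*x.
Note φ(0) = φ(3) = 0, so the boundary term u·φ vanishes.
LHS = ∫_0^3 u(x) φ'(x) dx = ∫_0^3 (2*x^4 - 5*x^3 - x^2 + 2*x + 6) dx. Term by term:
  ∫_0^3 2*x^4 dx = 486/5;  ∫_0^3 -5*x^3 dx = -405/4;  ∫_0^3 -x^2 dx = -9;
  ∫_0^3 2*x dx = 9;  ∫_0^3 6 dx = 18.
Sum: 486/5 − 405/4 − 9 + 9 + 18 = 279/20.
So LHS = 279/20.
∫_0^3 v(x) φ(x) dx = ∫_0^3 (3*x^4 - 11*x^3 + 4*x^2 + 6*x) dx. Term by term:
  ∫_0^3 3*x^4 dx = 729/5;  ∫_0^3 -11*x^3 dx = -891/4;  ∫_0^3 4*x^2 dx = 36;
  ∫_0^3 6*x dx = 27.
Sum: 729/5 − 891/4 + 36 + 27 = -279/20.
So RHS = -∫_0^3 v(x) φ(x) dx = 279/20.
LHS = RHS, so the identity holds for this test φ.
Moreover u is smooth here and v(x) = u'(x) = -3*x**2 + 2*x + 2 pointwise, so the identity holds for every test function. Hence v is the weak derivative of u.


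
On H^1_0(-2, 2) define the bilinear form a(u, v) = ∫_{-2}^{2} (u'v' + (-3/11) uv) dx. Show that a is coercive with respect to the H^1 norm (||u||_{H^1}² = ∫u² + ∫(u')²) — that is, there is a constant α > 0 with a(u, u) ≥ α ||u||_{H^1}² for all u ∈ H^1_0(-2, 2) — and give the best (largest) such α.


α = (-48/11 + π^2)/(π^2 + 16)

Coercivity of a(·,·) on H^1_0(-2, 2) means a(u, u) ≥ α ||u||_{H^1}² for every u ∈ H^1_0.
The interval has length L = 4, and Poincaré/coercivity depend only on L. Here a(u, u) = ∫(u')² + (-3/11)·∫u².
Here c = -3/11 < 0 with |c| < (π/L)² = π^2/16, so coercivity still holds. The condition a(u,u) ≥ α||u||_{H^1}² reads (1−α)∫(u')² ≥ (α−c)∫u². Any admissible α is ≤ 1 (rapidly oscillating u have ∫u²/∫(u')² → 0), and α = 1 would force 0 ≥ (1−c)∫u², impossible since c < 1; so 1−α > 0. By the sharp Poincaré inequality on H^1_0 of an interval of length L, ∫(u')² ≥ (π/L)²∫u² with equality for the first sine mode sin(π(x−x₀)/L) (x₀ the left endpoint), so the inequality holds for all u iff (1−α)(π/L)² ≥ α − c, i.e. α ≤ ((π/L)² + c)/((π/L)² + 1) = (1 + c(L/π)²)/(1 + (L/π)²). (Direct route, valid since c ≤ 0: Poincaré gives c∫u² ≥ c(L/π)²∫(u')², so a(u,u) ≥ (1 + c(L/π)²)∫(u')², while ||u||_{H^1}² ≤ (1 + (L/π)²)∫(u')²; dividing yields the same α.) With (π/L)² = π^2/16 and c = -3/11, the largest admissible constant is α = ((π/L)² + c)/((π/L)² + 1).
Simplifying, α = (-48/11 + π^2)/(π^2 + 16).


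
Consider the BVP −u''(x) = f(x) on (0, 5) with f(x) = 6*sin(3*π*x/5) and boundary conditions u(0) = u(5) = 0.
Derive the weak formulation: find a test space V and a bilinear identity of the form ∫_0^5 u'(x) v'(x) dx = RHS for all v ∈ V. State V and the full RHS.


V = H^1_0(0, 5) (so v(0) = v(5) = 0); weak form: ∫_0^5 u'v' dx = ∫_0^5 (6*sin(3*π*x/5)) v dx for all v ∈ V.

Multiply both sides by a test function v and integrate from 0 to 5:
  ∫_0^5 −u''(x) v(x) dx = ∫_0^5 f(x) v(x) dx.
Integrate the LHS by parts once:
  ∫_0^5 −u'' v dx = −[u'(x) v(x)]_0^5 + ∫_0^5 u'(x) v'(x) dx.
Thus ∫_0^5 u'(x) v'(x) dx = ∫_0^5 f(x) v(x) dx + [u'(x) v(x)]_0^5.
Choose V so that boundary terms are either known or forced to vanish.
u is Dirichlet: u(0) = u(5) = 0. Let V = H^1_0(0, 5); then v(0) = v(5) = 0, and [u' v]_0^5 = 0.
Weak formulation: find u (satisfying any essential BC) such that ∫_0^5 u'(x) v'(x) dx = ∫_0^5 f v dx for all v ∈ V.
Substituting f(x) = 6*sin(3*π*x/5), the right-hand side is ∫_0^5 (6*sin(3*π*x/5)) v dx.


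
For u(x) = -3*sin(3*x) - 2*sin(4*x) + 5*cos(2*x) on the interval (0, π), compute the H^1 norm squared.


||u||_{H^1(0,π)}^2 = -180 + 283*π/2

u'(x) = -10*sin(2*x) - 9*cos(3*x) - 8*cos(4*x).
Expand u² and (u')² and integrate term by term on (0, π), using: for integers n ≥ 1, ∫_0^π sin²(nx) dx = ∫_0^π cos²(nx) dx = π/2; for n ≠ n', ∫_0^π sin(nx)sin(n'x) dx = ∫_0^π cos(nx)cos(n'x) dx = 0; and by product-to-sum, ∫_0^π sin(nx)cos(n'x) dx = ½∫_0^π [sin((n+n')x) + sin((n−n')x)] dx, which is 0 when n+n' is even and 2n/(n²−n'²) when n+n' is odd (it need not vanish on (0, π)).
  u² squared terms: (-3)²·∫sin(3x)² dx = 9·π/2 = 9*π/2;  (-2)²·∫sin(4x)² dx = 4·π/2 = 2*π;  (5)²·∫cos(2x)² dx = 25·π/2 = 25*π/2.
  u² cross terms: 2·(-3)·(-2)·∫sin(3x)·sin(4x) dx = 12·(0) = 0;  2·(-3)·(5)·∫sin(3x)·cos(2x) dx = -30·(6/5) = -36;  2·(-2)·(5)·∫sin(4x)·cos(2x) dx = -20·(0) = 0.
  So ∫_0^π u² dx = 9*π/2 + 2*π + 25*π/2 + 0 − 36 + 0 = -36 + 19*π.
  (u')² squared terms: (-10)²·∫sin(2x)² dx = 100·π/2 = 50*π;  (-9)²·∫cos(3x)² dx = 81·π/2 = 81*π/2;  (-8)²·∫cos(4x)² dx = 64·π/2 = 32*π.
  (u')² cross terms: 2·(-10)·(-9)·∫sin(2x)·cos(3x) dx = 180·(-4/5) = -144;  2·(-10)·(-8)·∫sin(2x)·cos(4x) dx = 160·(0) = 0;  2·(-9)·(-8)·∫cos(3x)·cos(4x) dx = 144·(0) = 0.
  So ∫_0^π (u')² dx = 50*π + 81*π/2 + 32*π − 144 + 0 + 0 = -144 + 245*π/2.
||u||_{H^1}^2 = (-36 + 19*π) + (-144 + 245*π/2) = -180 + 283*π/2.


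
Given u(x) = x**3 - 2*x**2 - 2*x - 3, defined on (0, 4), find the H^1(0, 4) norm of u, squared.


||u||_{H^1}^2 = 26172/35

The H^1 norm (squared) on an interval (0, L) is
  ||u||_{H^1}^2 = ∫_0^L u(x)^2 dx + ∫_0^L u'(x)^2 dx.
Compute u'(x) = 3*x**2 - 4*x - 2.
Then u(x)^2 = x**6 - 4*x**5 + 2*x**3 + 16*x**2 + 12*x + 9 and u'(x)^2 = 9*x**4 - 24*x**3 + 4*x**2 + 16*x + 4.
Integrate each monomial from 0 to 4 using ∫_0^4 c·x^n dx = c·4^(n+1)/(n+1):
  ∫_0^4 u(x)^2 dx = ∫_0^4 (x^6 - 4*x^5 + 2*x^3 + 16*x^2 + 12*x + 9) dx. Term by term:
    ∫_0^4 x^6 dx = 16384/7;  ∫_0^4 -4*x^5 dx = -8192/3;  ∫_0^4 2*x^3 dx = 128;
    ∫_0^4 16*x^2 dx = 1024/3;  ∫_0^4 12*x dx = 96;  ∫_0^4 9 dx = 36.
  Sum: 16384/7 − 8192/3 + 128 + 1024/3 + 96 + 36 = 4436/21.
  ∫_0^4 u'(x)^2 dx = ∫_0^4 (9*x^4 - 24*x^3 + 4*x^2 + 16*x + 4) dx. Term by term:
    ∫_0^4 9*x^4 dx = 9216/5;  ∫_0^4 -24*x^3 dx = -1536;  ∫_0^4 4*x^2 dx = 256/3;
    ∫_0^4 16*x dx = 128;  ∫_0^4 4 dx = 16.
  Sum: 9216/5 − 1536 + 256/3 + 128 + 16 = 8048/15.
Adding: ||u||_{H^1}^2 = 4436/21 + 8048/15 = 26172/35.


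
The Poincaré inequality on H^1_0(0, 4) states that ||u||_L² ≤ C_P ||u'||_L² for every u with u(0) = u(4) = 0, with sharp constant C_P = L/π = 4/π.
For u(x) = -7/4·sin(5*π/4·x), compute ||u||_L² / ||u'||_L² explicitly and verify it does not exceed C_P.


||u||_L² / ||u'||_L² = 4/(5*π) < C_P = 4/π.

u(x) = -7/4·sin(5*π/4·x), so u'(x) = -35*π*cos(5*π*x/4)/16.
Writing u(x) = A·sin(kπx/L) with A = -7/4 and k = 5, use ∫_0^L sin²(kπx/L) dx = L/2 and ∫_0^L cos²(kπx/L) dx = L/2.
u² = 49/16·sin²(5*π/4·x) and (u')² = 1225*π^2/256·cos²(5*π/4·x), and each of sin², cos² integrates to L/2 = 2 over (0, 4).
∫_0^4 u² dx = 49/8, so ||u||_L² = 7*sqrt(2)/4.
∫_0^4 (u')² dx = 1225*π^2/128, so ||u'||_L² = 35*sqrt(2)*π/16.
Ratio ||u||_L² / ||u'||_L² = 4/(5*π).
Sharp Poincaré constant on H^1_0(0, 4) is C_P = L/π = 4/π, achieved by sin(π/4·x).
This is the k = 5 harmonic; the ratio L/(kπ) is strictly less than C_P = L/π, consistent with the sharp inequality ||u||_L² ≤ C_P ||u'||_L².


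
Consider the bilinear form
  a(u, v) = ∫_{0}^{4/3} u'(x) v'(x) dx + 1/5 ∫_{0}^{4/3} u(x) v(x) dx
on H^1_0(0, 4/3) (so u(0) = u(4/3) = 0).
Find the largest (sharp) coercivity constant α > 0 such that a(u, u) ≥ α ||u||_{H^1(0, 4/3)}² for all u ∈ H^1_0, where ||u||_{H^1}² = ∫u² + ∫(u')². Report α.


α = (16 + 45*π^2)/(5*(16 + 9*π^2))

Coercivity of a(·,·) on H^1_0(0, 4/3) means a(u, u) ≥ α ||u||_{H^1}² for every u ∈ H^1_0.
The interval has length L = 4/3, and Poincaré/coercivity depend only on L. Here a(u, u) = ∫(u')² + (1/5)·∫u².
Here 0 < c = 1/5 < 1. The condition a(u,u) ≥ α||u||_{H^1}² reads (1−α)∫(u')² ≥ (α−c)∫u². Any admissible α is ≤ 1 (rapidly oscillating u have ∫u²/∫(u')² → 0), and α = 1 would force 0 ≥ (1−c)∫u², impossible since c < 1; so 1−α > 0. By the sharp Poincaré inequality on H^1_0 of an interval of length L, ∫(u')² ≥ (π/L)²∫u² with equality for the first sine mode sin(π(x−x₀)/L) (x₀ the left endpoint), so the inequality holds for all u iff (1−α)(π/L)² ≥ α − c, i.e. α ≤ ((π/L)² + c)/((π/L)² + 1) = (1 + c(L/π)²)/(1 + (L/π)²). With (π/L)² = 9*π^2/16 and c = 1/5, the largest admissible constant is α = ((π/L)² + c)/((π/L)² + 1).
Simplifying, α = (16 + 45*π^2)/(5*(16 + 9*π^2)).


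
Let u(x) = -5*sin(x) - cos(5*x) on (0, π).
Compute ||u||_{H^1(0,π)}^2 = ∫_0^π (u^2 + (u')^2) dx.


||u||_{H^1(0,π)}^2 = 38*π

u'(x) = 5*sin(5*x) - 5*cos(x).
Expand u² and (u')² and integrate term by term on (0, π), using: for integers n ≥ 1, ∫_0^π sin²(nx) dx = ∫_0^π cos²(nx) dx = π/2; for n ≠ n', ∫_0^π sin(nx)sin(n'x) dx = ∫_0^π cos(nx)cos(n'x) dx = 0; and by product-to-sum, ∫_0^π sin(nx)cos(n'x) dx = ½∫_0^π [sin((n+n')x) + sin((n−n')x)] dx, which is 0 when n+n' is even and 2n/(n²−n'²) when n+n' is odd (it need not vanish on (0, π)).
  u² squared terms: (-1)²·∫cos(5x)² dx = 1·π/2 = π/2;  (-5)²·∫sin(x)² dx = 25·π/2 = 25*π/2.
  u² cross terms: 2·(-1)·(-5)·∫cos(5x)·sin(x) dx = 10·(0) = 0.
  So ∫_0^π u² dx = π/2 + 25*π/2 + 0 = 13*π.
  (u')² squared terms: (-5)²·∫cos(x)² dx = 25·π/2 = 25*π/2;  (5)²·∫sin(5x)² dx = 25·π/2 = 25*π/2.
  (u')² cross terms: 2·(-5)·(5)·∫cos(x)·sin(5x) dx = -50·(0) = 0.
  So ∫_0^π (u')² dx = 25*π/2 + 25*π/2 + 0 = 25*π.
||u||_{H^1}^2 = (13*π) + (25*π) = 38*π.


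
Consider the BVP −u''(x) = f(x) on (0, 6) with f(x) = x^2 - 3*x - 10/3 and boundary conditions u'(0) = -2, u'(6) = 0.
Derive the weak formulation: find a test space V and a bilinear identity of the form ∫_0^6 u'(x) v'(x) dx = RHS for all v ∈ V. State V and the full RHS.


V = H^1(0, 6) (v unrestricted at boundary; u is determined up to an additive constant); weak form: ∫_0^6 u'v' dx = ∫_0^6 (x^2 - 3*x - 10/3) v dx + 2·v(0) for all v ∈ V.

Multiply both sides by a test function v and integrate from 0 to 6:
  ∫_0^6 −u''(x) v(x) dx = ∫_0^6 f(x) v(x) dx.
Integrate the LHS by parts once:
  ∫_0^6 −u'' v dx = −[u'(x) v(x)]_0^6 + ∫_0^6 u'(x) v'(x) dx.
Thus ∫_0^6 u'(x) v'(x) dx = ∫_0^6 f(x) v(x) dx + [u'(x) v(x)]_0^6.
Choose V so that boundary terms are either known or forced to vanish.
u has inhomogeneous Neumann u'(0) = -2, u'(6) = 0. [u' v]_0^6 = (0)·v(6) − (-2)·v(0) = 2·v(0). Take V = H^1(0, 6); boundary term becomes part of RHS.
Weak formulation: find u (satisfying any essential BC) such that ∫_0^6 u'(x) v'(x) dx = ∫_0^6 f v dx + 2·v(0) for all v ∈ V (Neumann data are natural BCs: they enter the RHS as boundary terms).
Substituting f(x) = x^2 - 3*x - 10/3, the right-hand side is ∫_0^6 (x^2 - 3*x - 10/3) v dx + 2·v(0).
Compatibility check (pure Neumann): taking v ≡ 1 ∈ V gives 0 = ∫_0^6 f dx + (0) − (-2), i.e. ∫_0^6 f dx must equal u'(0) − u'(6) = -2. Indeed ∫_0^6 (x^2 - 3*x - 10/3) dx = -2, so the data are compatible. The solution is then unique only up to an additive constant (fix it e.g. by requiring ∫_0^6 u dx = 0).


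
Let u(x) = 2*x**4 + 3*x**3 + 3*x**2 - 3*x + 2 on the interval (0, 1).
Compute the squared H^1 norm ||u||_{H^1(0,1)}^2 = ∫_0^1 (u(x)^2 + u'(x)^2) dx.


||u||_{H^1}^2 = 24503/315

The H^1 norm (squared) on an interval (0, L) is
  ||u||_{H^1}^2 = ∫_0^L u(x)^2 dx + ∫_0^L u'(x)^2 dx.
Compute u'(x) = 8*x**3 + 9*x**2 + 6*x - 3.
Then u(x)^2 = 4*x**8 + 12*x**7 + 21*x**6 + 6*x**5 - x**4 - 6*x**3 + 21*x**2 - 12*x + 4 and u'(x)^2 = 64*x**6 + 144*x**5 + 177*x**4 + 60*x**3 - 18*x**2 - 36*x + 9.
Integrate each monomial from 0 to 1 using ∫_0^1 c·x^n dx = c·1^(n+1)/(n+1):
  ∫_0^1 u(x)^2 dx = ∫_0^1 (4*x^8 + 12*x^7 + 21*x^6 + 6*x^5 - x^4 - 6*x^3 + 21*x^2 - 12*x + 4) dx. Term by term:
    ∫_0^1 4*x^8 dx = 4/9;  ∫_0^1 12*x^7 dx = 3/2;  ∫_0^1 21*x^6 dx = 3;
    ∫_0^1 6*x^5 dx = 1;  ∫_0^1 -x^4 dx = -1/5;  ∫_0^1 -6*x^3 dx = -3/2;
    ∫_0^1 21*x^2 dx = 7;  ∫_0^1 -12*x dx = -6;  ∫_0^1 4 dx = 4.
  Sum: 4/9 + 3/2 + 3 + 1 − 1/5 − 3/2 + 7 − 6 + 4 = 416/45.
  ∫_0^1 u'(x)^2 dx = ∫_0^1 (64*x^6 + 144*x^5 + 177*x^4 + 60*x^3 - 18*x^2 - 36*x + 9) dx. Term by term:
    ∫_0^1 64*x^6 dx = 64/7;  ∫_0^1 144*x^5 dx = 24;  ∫_0^1 177*x^4 dx = 177/5;
    ∫_0^1 60*x^3 dx = 15;  ∫_0^1 -18*x^2 dx = -6;  ∫_0^1 -36*x dx = -18;
    ∫_0^1 9 dx = 9.
  Sum: 64/7 + 24 + 177/5 + 15 − 6 − 18 + 9 = 2399/35.
Adding: ||u||_{H^1}^2 = 416/45 + 2399/35 = 24503/315.


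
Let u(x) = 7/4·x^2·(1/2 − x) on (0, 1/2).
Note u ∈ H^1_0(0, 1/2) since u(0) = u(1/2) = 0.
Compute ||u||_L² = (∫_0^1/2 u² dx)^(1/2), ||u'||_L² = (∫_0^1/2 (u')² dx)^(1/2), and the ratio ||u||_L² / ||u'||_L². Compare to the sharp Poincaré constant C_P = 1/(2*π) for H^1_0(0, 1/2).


||u||_L² / ||u'||_L² = sqrt(14)/28 < C_P = 1/(2*π).

u(x) = 7/4·x^2·(1/2 − x), so u'(x) = 7*x*(1 - 3*x)/4.
u(x) = 7/4·x^2·(1/2 − x) vanishes at x = 0 and x = 1/2, so u ∈ H^1_0(0, 1/2). Differentiate via the product rule and integrate the resulting polynomials term by term.
  ∫_0^1/2 u² dx = ∫_0^1/2 (49*x^6/16 - 49*x^5/16 + 49*x^4/64) dx. Term by term:
    ∫_0^1/2 49*x^6/16 dx = 7/2048;  ∫_0^1/2 -49*x^5/16 dx = -49/6144;  ∫_0^1/2 49*x^4/64 dx = 49/10240.
  Sum: 7/2048 − 49/6144 + 49/10240 = 7/30720.
  ∫_0^1/2 (u')² dx = ∫_0^1/2 (441*x^4/16 - 147*x^3/8 + 49*x^2/16) dx. Term by term:
    ∫_0^1/2 441*x^4/16 dx = 441/2560;  ∫_0^1/2 -147*x^3/8 dx = -147/512;  ∫_0^1/2 49*x^2/16 dx = 49/384.
  Sum: 441/2560 − 147/512 + 49/384 = 49/3840.
∫_0^1/2 u² dx = 7/30720, so ||u||_L² = sqrt(210)/960.
∫_0^1/2 (u')² dx = 49/3840, so ||u'||_L² = 7*sqrt(15)/240.
Ratio ||u||_L² / ||u'||_L² = sqrt(14)/28.
Sharp Poincaré constant on H^1_0(0, 1/2) is C_P = L/π = 1/(2*π), achieved by sin(2*π·x).
A polynomial bump cannot attain the sharp Poincaré constant (only the first sine eigenfunction does), so the ratio is strictly less than C_P, consistent with ||u||_L² ≤ C_P ||u'||_L².


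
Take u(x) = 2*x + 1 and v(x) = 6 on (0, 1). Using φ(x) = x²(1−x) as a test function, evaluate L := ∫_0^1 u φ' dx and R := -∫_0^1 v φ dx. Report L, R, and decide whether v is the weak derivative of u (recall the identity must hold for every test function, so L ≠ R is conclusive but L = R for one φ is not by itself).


LHS = -1/6, RHS = -1/2. No, v is not the weak derivative of u.

u(x) = 2*x + 1, classical derivative u'(x) = 2.
φ(x) = x²(1−x), so φ'(x) = x*(2 - 3*x).
Note φ(0) = φ(1) = 0, so the boundary term u·φ vanishes.
LHS = ∫_0^1 u(x) φ'(x) dx = ∫_0^1 (-6*x^3 + x^2 + 2*x) dx. Term by term:
  ∫_0^1 -6*x^3 dx = -3/2;  ∫_0^1 x^2 dx = 1/3;  ∫_0^1 2*x dx = 1.
Sum: -3/2 + 1/3 + 1 = -1/6.
So LHS = -1/6.
∫_0^1 v(x) φ(x) dx = ∫_0^1 (-6*x^3 + 6*x^2) dx. Term by term:
  ∫_0^1 -6*x^3 dx = -3/2;  ∫_0^1 6*x^2 dx = 2.
Sum: -3/2 + 2 = 1/2.
So RHS = -∫_0^1 v(x) φ(x) dx = -1/2.
LHS − RHS = 1/3 ≠ 0, so the identity fails.
(For a valid weak derivative the identity must hold for EVERY test function, in particular this one. The failure shows v is NOT the weak derivative of u.)
Correct weak derivative would be u'(x) = 2.
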